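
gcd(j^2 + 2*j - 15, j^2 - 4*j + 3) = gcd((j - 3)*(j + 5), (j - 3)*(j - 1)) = j - 3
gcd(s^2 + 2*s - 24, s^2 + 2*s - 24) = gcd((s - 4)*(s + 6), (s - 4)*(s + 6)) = s^2 + 2*s - 24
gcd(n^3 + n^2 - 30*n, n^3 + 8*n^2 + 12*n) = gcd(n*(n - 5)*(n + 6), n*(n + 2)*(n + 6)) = n^2 + 6*n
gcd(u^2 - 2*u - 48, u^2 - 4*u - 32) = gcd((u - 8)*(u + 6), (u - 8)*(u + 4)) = u - 8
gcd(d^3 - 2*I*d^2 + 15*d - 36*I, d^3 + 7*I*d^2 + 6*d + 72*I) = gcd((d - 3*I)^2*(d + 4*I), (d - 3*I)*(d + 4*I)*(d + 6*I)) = d^2 + I*d + 12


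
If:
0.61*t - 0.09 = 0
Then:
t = 0.15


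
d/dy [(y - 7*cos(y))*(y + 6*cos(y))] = y*sin(y) + 2*y + 42*sin(2*y) - cos(y)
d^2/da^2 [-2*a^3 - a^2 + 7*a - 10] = -12*a - 2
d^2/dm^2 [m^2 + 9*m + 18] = 2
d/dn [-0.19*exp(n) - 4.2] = -0.19*exp(n)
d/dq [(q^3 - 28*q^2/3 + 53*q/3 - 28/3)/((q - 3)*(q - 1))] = (q^2 - 6*q + 47/3)/(q^2 - 6*q + 9)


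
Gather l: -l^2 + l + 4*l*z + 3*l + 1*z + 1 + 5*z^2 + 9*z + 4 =-l^2 + l*(4*z + 4) + 5*z^2 + 10*z + 5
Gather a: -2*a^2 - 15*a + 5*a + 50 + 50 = -2*a^2 - 10*a + 100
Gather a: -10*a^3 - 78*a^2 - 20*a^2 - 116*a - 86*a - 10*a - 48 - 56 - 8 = -10*a^3 - 98*a^2 - 212*a - 112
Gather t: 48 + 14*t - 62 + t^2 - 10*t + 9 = t^2 + 4*t - 5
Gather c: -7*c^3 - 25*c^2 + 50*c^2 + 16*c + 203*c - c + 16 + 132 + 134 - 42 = -7*c^3 + 25*c^2 + 218*c + 240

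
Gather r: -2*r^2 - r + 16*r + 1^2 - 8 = -2*r^2 + 15*r - 7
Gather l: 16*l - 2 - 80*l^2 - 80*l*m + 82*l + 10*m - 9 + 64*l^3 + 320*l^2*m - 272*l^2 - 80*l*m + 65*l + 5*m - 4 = 64*l^3 + l^2*(320*m - 352) + l*(163 - 160*m) + 15*m - 15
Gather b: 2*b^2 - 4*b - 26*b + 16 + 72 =2*b^2 - 30*b + 88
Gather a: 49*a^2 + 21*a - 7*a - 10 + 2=49*a^2 + 14*a - 8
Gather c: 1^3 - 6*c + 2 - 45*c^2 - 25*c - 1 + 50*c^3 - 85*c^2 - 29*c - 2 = 50*c^3 - 130*c^2 - 60*c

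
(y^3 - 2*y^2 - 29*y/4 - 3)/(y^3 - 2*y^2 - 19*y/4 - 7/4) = (2*y^2 - 5*y - 12)/(2*y^2 - 5*y - 7)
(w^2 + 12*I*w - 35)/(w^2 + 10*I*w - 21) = (w + 5*I)/(w + 3*I)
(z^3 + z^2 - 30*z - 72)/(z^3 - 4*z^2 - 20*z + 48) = (z + 3)/(z - 2)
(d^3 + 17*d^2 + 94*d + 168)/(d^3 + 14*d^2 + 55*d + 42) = (d + 4)/(d + 1)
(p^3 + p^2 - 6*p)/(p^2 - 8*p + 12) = p*(p + 3)/(p - 6)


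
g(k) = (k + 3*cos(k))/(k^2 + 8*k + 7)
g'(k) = (1 - 3*sin(k))/(k^2 + 8*k + 7) + (-2*k - 8)*(k + 3*cos(k))/(k^2 + 8*k + 7)^2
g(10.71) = 0.05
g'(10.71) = 0.01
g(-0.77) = 0.97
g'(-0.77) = -2.20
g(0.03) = 0.42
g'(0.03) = -0.34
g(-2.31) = 0.70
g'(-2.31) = -0.14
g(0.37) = 0.31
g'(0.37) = -0.28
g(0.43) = 0.30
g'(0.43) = -0.27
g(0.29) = 0.34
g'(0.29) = -0.29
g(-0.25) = 0.52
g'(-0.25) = -0.43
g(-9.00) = -0.73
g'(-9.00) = -0.32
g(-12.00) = -0.17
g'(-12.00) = -0.06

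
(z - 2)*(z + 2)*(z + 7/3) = z^3 + 7*z^2/3 - 4*z - 28/3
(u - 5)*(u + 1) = u^2 - 4*u - 5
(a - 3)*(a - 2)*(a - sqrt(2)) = a^3 - 5*a^2 - sqrt(2)*a^2 + 6*a + 5*sqrt(2)*a - 6*sqrt(2)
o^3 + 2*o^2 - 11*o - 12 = (o - 3)*(o + 1)*(o + 4)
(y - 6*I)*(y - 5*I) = y^2 - 11*I*y - 30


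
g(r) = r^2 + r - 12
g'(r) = 2*r + 1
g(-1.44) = -11.37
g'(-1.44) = -1.88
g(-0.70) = -12.21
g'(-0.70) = -0.40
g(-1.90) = -10.29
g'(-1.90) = -2.80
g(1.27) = -9.12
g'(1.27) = 3.54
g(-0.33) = -12.22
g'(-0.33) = 0.34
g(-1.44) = -11.37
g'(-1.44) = -1.88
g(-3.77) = -1.56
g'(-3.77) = -6.54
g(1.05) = -9.85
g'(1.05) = 3.10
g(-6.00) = 18.00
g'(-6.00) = -11.00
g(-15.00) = 198.00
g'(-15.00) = -29.00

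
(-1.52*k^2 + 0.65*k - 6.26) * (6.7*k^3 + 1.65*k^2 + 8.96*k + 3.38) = -10.184*k^5 + 1.847*k^4 - 54.4887*k^3 - 9.6426*k^2 - 53.8926*k - 21.1588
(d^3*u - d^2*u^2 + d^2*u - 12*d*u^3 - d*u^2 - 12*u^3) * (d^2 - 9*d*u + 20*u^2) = d^5*u - 10*d^4*u^2 + d^4*u + 17*d^3*u^3 - 10*d^3*u^2 + 88*d^2*u^4 + 17*d^2*u^3 - 240*d*u^5 + 88*d*u^4 - 240*u^5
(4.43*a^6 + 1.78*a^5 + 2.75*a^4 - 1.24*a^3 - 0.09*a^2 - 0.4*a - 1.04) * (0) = 0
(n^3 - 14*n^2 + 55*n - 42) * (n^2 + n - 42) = n^5 - 13*n^4 - n^3 + 601*n^2 - 2352*n + 1764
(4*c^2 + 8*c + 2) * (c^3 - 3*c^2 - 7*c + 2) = 4*c^5 - 4*c^4 - 50*c^3 - 54*c^2 + 2*c + 4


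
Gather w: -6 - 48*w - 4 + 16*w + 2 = -32*w - 8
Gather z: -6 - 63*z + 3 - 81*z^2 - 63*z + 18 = -81*z^2 - 126*z + 15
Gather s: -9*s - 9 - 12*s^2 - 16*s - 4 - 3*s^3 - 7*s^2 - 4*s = -3*s^3 - 19*s^2 - 29*s - 13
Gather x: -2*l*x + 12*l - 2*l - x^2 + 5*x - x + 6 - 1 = 10*l - x^2 + x*(4 - 2*l) + 5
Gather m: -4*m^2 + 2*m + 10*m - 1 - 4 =-4*m^2 + 12*m - 5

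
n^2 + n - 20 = (n - 4)*(n + 5)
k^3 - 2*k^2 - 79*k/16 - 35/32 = (k - 7/2)*(k + 1/4)*(k + 5/4)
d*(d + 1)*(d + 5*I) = d^3 + d^2 + 5*I*d^2 + 5*I*d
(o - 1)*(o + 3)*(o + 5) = o^3 + 7*o^2 + 7*o - 15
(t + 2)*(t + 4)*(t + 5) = t^3 + 11*t^2 + 38*t + 40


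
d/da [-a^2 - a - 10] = -2*a - 1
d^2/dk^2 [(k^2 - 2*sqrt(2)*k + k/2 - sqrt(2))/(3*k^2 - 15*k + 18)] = (-4*sqrt(2)*k^3 + 11*k^3 - 36*k^2 - 6*sqrt(2)*k^2 - 18*k + 102*sqrt(2)*k - 158*sqrt(2) + 102)/(3*(k^6 - 15*k^5 + 93*k^4 - 305*k^3 + 558*k^2 - 540*k + 216))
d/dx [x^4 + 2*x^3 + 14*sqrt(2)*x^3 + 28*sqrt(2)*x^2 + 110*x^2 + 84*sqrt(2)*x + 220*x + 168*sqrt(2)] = 4*x^3 + 6*x^2 + 42*sqrt(2)*x^2 + 56*sqrt(2)*x + 220*x + 84*sqrt(2) + 220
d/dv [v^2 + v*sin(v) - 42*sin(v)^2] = v*cos(v) + 2*v + sin(v) - 42*sin(2*v)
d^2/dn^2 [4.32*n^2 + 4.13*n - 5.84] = 8.64000000000000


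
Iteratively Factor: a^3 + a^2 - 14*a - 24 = (a - 4)*(a^2 + 5*a + 6) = (a - 4)*(a + 2)*(a + 3)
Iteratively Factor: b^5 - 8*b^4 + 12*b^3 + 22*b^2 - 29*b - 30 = (b + 1)*(b^4 - 9*b^3 + 21*b^2 + b - 30) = (b + 1)^2*(b^3 - 10*b^2 + 31*b - 30) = (b - 5)*(b + 1)^2*(b^2 - 5*b + 6) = (b - 5)*(b - 3)*(b + 1)^2*(b - 2)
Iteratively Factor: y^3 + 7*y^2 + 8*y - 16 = (y - 1)*(y^2 + 8*y + 16) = (y - 1)*(y + 4)*(y + 4)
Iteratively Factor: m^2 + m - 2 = (m - 1)*(m + 2)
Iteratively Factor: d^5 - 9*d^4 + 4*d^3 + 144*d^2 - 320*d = (d - 4)*(d^4 - 5*d^3 - 16*d^2 + 80*d) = (d - 4)^2*(d^3 - d^2 - 20*d) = d*(d - 4)^2*(d^2 - d - 20) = d*(d - 5)*(d - 4)^2*(d + 4)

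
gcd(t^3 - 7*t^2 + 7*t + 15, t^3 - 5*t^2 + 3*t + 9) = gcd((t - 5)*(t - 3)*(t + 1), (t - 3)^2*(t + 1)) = t^2 - 2*t - 3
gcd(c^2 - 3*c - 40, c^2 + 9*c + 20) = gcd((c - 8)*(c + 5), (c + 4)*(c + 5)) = c + 5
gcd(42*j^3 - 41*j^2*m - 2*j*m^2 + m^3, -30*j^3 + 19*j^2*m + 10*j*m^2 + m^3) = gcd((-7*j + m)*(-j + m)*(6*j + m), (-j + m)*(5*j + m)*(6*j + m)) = 6*j^2 - 5*j*m - m^2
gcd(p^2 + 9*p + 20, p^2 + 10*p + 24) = p + 4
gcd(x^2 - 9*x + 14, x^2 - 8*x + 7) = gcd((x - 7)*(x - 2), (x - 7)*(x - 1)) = x - 7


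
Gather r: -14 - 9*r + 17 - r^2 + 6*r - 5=-r^2 - 3*r - 2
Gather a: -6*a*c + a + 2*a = a*(3 - 6*c)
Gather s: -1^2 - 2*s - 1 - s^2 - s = -s^2 - 3*s - 2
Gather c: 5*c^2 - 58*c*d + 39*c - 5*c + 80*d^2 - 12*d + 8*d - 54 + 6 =5*c^2 + c*(34 - 58*d) + 80*d^2 - 4*d - 48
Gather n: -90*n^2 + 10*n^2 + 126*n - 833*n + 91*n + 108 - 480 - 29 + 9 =-80*n^2 - 616*n - 392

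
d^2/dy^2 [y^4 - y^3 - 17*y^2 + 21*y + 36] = 12*y^2 - 6*y - 34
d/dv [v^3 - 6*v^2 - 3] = 3*v*(v - 4)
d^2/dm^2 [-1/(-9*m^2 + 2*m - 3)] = 2*(-81*m^2 + 18*m + 4*(9*m - 1)^2 - 27)/(9*m^2 - 2*m + 3)^3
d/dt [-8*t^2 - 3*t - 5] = -16*t - 3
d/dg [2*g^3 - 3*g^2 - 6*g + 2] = 6*g^2 - 6*g - 6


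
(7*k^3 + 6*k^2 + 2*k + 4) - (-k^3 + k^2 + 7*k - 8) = 8*k^3 + 5*k^2 - 5*k + 12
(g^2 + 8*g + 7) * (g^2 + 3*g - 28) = g^4 + 11*g^3 + 3*g^2 - 203*g - 196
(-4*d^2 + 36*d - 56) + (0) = -4*d^2 + 36*d - 56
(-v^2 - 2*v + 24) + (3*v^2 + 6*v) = 2*v^2 + 4*v + 24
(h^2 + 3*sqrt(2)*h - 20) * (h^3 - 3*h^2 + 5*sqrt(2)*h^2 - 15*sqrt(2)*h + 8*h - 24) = h^5 - 3*h^4 + 8*sqrt(2)*h^4 - 24*sqrt(2)*h^3 + 18*h^3 - 76*sqrt(2)*h^2 - 54*h^2 - 160*h + 228*sqrt(2)*h + 480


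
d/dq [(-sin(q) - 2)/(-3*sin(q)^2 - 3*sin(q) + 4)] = (-12*sin(q) + 3*cos(q)^2 - 13)*cos(q)/(3*sin(q)^2 + 3*sin(q) - 4)^2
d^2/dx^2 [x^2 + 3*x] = 2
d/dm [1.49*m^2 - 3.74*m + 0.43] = 2.98*m - 3.74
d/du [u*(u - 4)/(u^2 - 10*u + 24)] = -6/(u^2 - 12*u + 36)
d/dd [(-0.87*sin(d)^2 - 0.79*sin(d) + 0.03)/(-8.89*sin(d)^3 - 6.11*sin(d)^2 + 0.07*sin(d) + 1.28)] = -(7.7343*sin(d)^4 + 14.0462*sin(d)^3 + 4.0877*sin(d)^2 + 1.8606*sin(d) + 1.0133)*cos(d)/(79.0321*sin(d)^6 + 108.6358*sin(d)^5 + 36.0875*sin(d)^4 - 23.6138*sin(d)^3 - 15.6367*sin(d)^2 + 0.1792*sin(d) + 1.6384)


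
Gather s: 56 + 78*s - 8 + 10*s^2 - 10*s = 10*s^2 + 68*s + 48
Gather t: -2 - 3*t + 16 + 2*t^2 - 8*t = 2*t^2 - 11*t + 14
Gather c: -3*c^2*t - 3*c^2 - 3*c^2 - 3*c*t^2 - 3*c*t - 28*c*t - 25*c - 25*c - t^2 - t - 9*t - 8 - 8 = c^2*(-3*t - 6) + c*(-3*t^2 - 31*t - 50) - t^2 - 10*t - 16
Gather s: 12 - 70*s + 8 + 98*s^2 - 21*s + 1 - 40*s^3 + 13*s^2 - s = -40*s^3 + 111*s^2 - 92*s + 21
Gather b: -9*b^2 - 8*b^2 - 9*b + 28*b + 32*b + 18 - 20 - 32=-17*b^2 + 51*b - 34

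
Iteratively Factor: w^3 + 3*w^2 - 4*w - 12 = (w - 2)*(w^2 + 5*w + 6) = (w - 2)*(w + 2)*(w + 3)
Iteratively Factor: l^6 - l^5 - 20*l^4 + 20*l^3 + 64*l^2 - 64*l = (l)*(l^5 - l^4 - 20*l^3 + 20*l^2 + 64*l - 64) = l*(l + 4)*(l^4 - 5*l^3 + 20*l - 16) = l*(l - 1)*(l + 4)*(l^3 - 4*l^2 - 4*l + 16) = l*(l - 4)*(l - 1)*(l + 4)*(l^2 - 4) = l*(l - 4)*(l - 1)*(l + 2)*(l + 4)*(l - 2)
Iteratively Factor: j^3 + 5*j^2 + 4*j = (j)*(j^2 + 5*j + 4) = j*(j + 4)*(j + 1)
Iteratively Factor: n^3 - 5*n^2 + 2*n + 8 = (n + 1)*(n^2 - 6*n + 8) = (n - 4)*(n + 1)*(n - 2)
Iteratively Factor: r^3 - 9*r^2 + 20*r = (r - 4)*(r^2 - 5*r) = r*(r - 4)*(r - 5)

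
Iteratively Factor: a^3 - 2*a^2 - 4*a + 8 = (a - 2)*(a^2 - 4) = (a - 2)*(a + 2)*(a - 2)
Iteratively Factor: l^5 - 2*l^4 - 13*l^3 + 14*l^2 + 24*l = (l + 1)*(l^4 - 3*l^3 - 10*l^2 + 24*l) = l*(l + 1)*(l^3 - 3*l^2 - 10*l + 24) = l*(l - 2)*(l + 1)*(l^2 - l - 12) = l*(l - 2)*(l + 1)*(l + 3)*(l - 4)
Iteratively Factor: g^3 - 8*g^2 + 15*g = (g)*(g^2 - 8*g + 15) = g*(g - 5)*(g - 3)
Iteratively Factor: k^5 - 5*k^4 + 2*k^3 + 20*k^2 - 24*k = (k - 2)*(k^4 - 3*k^3 - 4*k^2 + 12*k) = (k - 2)^2*(k^3 - k^2 - 6*k) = (k - 3)*(k - 2)^2*(k^2 + 2*k) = k*(k - 3)*(k - 2)^2*(k + 2)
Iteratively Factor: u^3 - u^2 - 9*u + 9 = (u + 3)*(u^2 - 4*u + 3) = (u - 1)*(u + 3)*(u - 3)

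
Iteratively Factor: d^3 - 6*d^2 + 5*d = (d - 5)*(d^2 - d) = (d - 5)*(d - 1)*(d)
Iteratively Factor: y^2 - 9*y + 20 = (y - 4)*(y - 5)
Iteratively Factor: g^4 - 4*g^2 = (g + 2)*(g^3 - 2*g^2) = g*(g + 2)*(g^2 - 2*g) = g^2*(g + 2)*(g - 2)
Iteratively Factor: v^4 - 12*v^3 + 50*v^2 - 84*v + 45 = (v - 1)*(v^3 - 11*v^2 + 39*v - 45) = (v - 3)*(v - 1)*(v^2 - 8*v + 15) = (v - 3)^2*(v - 1)*(v - 5)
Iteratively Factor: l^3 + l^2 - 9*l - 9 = (l + 3)*(l^2 - 2*l - 3) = (l + 1)*(l + 3)*(l - 3)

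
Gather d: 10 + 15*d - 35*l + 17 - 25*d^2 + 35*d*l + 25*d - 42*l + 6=-25*d^2 + d*(35*l + 40) - 77*l + 33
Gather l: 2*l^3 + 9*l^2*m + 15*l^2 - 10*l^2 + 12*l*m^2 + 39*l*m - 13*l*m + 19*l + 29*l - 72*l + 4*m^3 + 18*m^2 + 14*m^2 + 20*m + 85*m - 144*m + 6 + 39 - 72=2*l^3 + l^2*(9*m + 5) + l*(12*m^2 + 26*m - 24) + 4*m^3 + 32*m^2 - 39*m - 27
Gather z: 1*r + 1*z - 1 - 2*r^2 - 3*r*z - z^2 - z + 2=-2*r^2 - 3*r*z + r - z^2 + 1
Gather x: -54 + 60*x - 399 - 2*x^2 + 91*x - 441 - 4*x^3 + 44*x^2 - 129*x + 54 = -4*x^3 + 42*x^2 + 22*x - 840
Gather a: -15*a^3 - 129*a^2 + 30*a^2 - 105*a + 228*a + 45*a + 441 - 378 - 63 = -15*a^3 - 99*a^2 + 168*a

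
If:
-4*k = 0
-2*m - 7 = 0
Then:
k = 0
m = -7/2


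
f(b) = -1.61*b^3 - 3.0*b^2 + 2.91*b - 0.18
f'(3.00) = -58.56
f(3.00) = -61.92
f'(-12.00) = -620.61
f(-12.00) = 2314.98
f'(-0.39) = 4.52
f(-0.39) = -1.68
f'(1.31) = -13.24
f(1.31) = -5.14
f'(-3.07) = -24.19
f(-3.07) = 9.20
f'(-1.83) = -2.29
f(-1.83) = -5.69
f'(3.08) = -61.39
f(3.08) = -66.72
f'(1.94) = -26.91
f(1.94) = -17.58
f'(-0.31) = 4.31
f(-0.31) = -1.32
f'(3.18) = -65.01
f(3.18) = -73.04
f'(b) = -4.83*b^2 - 6.0*b + 2.91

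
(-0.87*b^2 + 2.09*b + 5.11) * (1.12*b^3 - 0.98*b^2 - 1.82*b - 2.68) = -0.9744*b^5 + 3.1934*b^4 + 5.2584*b^3 - 6.48*b^2 - 14.9014*b - 13.6948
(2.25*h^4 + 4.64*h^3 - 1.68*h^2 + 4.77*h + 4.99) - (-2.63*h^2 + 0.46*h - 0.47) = 2.25*h^4 + 4.64*h^3 + 0.95*h^2 + 4.31*h + 5.46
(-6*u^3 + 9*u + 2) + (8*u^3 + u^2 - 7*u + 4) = 2*u^3 + u^2 + 2*u + 6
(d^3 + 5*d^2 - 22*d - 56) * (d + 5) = d^4 + 10*d^3 + 3*d^2 - 166*d - 280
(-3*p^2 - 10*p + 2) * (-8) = 24*p^2 + 80*p - 16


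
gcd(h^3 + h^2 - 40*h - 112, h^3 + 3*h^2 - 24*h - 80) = h^2 + 8*h + 16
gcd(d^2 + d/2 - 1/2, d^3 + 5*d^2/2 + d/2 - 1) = d^2 + d/2 - 1/2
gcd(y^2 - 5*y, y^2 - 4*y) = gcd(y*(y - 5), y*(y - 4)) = y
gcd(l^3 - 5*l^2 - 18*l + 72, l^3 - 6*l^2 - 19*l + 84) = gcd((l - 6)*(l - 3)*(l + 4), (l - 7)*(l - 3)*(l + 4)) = l^2 + l - 12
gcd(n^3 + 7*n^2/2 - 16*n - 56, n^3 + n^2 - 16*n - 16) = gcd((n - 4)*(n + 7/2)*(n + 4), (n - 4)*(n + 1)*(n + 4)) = n^2 - 16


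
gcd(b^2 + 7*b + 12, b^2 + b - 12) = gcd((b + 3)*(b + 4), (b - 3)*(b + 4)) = b + 4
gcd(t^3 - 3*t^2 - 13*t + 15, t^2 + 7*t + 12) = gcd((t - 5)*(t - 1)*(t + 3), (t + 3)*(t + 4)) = t + 3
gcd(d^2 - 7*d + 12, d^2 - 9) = d - 3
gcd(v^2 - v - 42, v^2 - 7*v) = v - 7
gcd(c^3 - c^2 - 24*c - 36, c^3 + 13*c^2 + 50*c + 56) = c + 2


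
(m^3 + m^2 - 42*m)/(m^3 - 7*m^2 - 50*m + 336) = m/(m - 8)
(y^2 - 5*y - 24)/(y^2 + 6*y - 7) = (y^2 - 5*y - 24)/(y^2 + 6*y - 7)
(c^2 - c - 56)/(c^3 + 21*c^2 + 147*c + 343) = (c - 8)/(c^2 + 14*c + 49)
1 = 1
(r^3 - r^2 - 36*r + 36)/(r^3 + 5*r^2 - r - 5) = (r^2 - 36)/(r^2 + 6*r + 5)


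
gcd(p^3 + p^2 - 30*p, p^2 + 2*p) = p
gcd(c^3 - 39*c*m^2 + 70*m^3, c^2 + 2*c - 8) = 1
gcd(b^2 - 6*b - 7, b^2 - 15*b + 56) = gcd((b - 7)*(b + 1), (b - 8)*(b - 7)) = b - 7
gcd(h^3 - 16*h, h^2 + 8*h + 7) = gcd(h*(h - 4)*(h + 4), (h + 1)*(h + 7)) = 1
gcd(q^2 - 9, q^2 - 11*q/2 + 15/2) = q - 3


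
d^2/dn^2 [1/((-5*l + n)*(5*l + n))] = 2*(-25*l^2 - 3*n^2)/(15625*l^6 - 1875*l^4*n^2 + 75*l^2*n^4 - n^6)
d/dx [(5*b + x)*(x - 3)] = 5*b + 2*x - 3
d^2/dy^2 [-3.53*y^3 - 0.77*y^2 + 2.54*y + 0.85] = -21.18*y - 1.54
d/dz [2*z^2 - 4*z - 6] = 4*z - 4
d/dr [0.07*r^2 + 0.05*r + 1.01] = 0.14*r + 0.05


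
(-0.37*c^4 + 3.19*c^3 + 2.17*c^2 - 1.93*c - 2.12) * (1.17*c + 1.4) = -0.4329*c^5 + 3.2143*c^4 + 7.0049*c^3 + 0.7799*c^2 - 5.1824*c - 2.968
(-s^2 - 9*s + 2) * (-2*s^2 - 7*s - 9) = 2*s^4 + 25*s^3 + 68*s^2 + 67*s - 18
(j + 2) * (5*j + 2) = 5*j^2 + 12*j + 4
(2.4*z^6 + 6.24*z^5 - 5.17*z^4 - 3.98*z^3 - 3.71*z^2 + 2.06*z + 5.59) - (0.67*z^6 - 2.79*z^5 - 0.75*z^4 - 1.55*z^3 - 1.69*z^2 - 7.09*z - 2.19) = 1.73*z^6 + 9.03*z^5 - 4.42*z^4 - 2.43*z^3 - 2.02*z^2 + 9.15*z + 7.78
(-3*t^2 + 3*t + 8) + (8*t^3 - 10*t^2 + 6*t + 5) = 8*t^3 - 13*t^2 + 9*t + 13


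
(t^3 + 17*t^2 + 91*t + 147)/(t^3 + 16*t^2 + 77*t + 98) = (t + 3)/(t + 2)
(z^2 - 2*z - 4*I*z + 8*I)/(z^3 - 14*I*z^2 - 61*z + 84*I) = (z - 2)/(z^2 - 10*I*z - 21)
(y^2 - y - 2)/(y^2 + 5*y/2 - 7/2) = 2*(y^2 - y - 2)/(2*y^2 + 5*y - 7)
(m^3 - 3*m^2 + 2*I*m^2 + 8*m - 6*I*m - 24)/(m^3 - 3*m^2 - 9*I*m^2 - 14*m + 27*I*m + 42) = (m + 4*I)/(m - 7*I)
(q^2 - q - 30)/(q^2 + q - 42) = (q + 5)/(q + 7)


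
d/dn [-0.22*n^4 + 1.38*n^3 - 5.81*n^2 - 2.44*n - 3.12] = -0.88*n^3 + 4.14*n^2 - 11.62*n - 2.44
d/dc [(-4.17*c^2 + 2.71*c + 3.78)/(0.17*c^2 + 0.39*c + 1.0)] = (-2.087*c^2 - 9.6252*c + 1.2358)/(0.0289*c^4 + 0.1326*c^3 + 0.4921*c^2 + 0.78*c + 1.0)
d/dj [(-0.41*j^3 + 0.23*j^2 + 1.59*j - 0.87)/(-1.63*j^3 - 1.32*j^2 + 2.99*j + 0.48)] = (0.9161*j^4 + 2.7316*j^3 - 2.0582*j^2 - 2.076*j + 3.3645)/(2.6569*j^6 + 4.3032*j^5 - 8.005*j^4 - 9.4584*j^3 + 7.6729*j^2 + 2.8704*j + 0.2304)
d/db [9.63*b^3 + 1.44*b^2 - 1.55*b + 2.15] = 28.89*b^2 + 2.88*b - 1.55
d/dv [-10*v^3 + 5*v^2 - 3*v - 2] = -30*v^2 + 10*v - 3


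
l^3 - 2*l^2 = l^2*(l - 2)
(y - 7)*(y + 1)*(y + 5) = y^3 - y^2 - 37*y - 35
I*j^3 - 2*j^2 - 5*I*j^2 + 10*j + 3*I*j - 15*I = (j - 5)*(j + 3*I)*(I*j + 1)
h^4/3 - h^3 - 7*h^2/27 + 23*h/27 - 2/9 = (h/3 + 1/3)*(h - 3)*(h - 2/3)*(h - 1/3)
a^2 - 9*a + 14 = (a - 7)*(a - 2)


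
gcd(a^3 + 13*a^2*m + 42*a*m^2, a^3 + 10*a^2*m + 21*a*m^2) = a^2 + 7*a*m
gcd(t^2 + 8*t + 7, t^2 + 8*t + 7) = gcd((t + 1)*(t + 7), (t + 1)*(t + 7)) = t^2 + 8*t + 7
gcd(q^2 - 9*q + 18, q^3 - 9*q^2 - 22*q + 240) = q - 6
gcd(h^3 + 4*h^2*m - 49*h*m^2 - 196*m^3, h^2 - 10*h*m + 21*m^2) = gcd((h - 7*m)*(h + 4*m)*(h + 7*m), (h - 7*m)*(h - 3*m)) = h - 7*m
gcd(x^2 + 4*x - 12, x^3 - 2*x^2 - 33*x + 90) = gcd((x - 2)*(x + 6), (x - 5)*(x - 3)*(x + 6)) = x + 6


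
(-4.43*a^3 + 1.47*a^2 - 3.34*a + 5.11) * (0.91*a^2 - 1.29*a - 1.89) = -4.0313*a^5 + 7.0524*a^4 + 3.437*a^3 + 6.1804*a^2 - 0.279300000000001*a - 9.6579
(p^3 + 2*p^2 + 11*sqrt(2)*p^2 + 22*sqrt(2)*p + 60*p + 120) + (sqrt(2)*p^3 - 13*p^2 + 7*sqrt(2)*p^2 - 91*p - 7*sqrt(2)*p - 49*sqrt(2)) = p^3 + sqrt(2)*p^3 - 11*p^2 + 18*sqrt(2)*p^2 - 31*p + 15*sqrt(2)*p - 49*sqrt(2) + 120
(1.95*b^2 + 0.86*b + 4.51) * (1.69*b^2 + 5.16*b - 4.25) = 3.2955*b^4 + 11.5154*b^3 + 3.772*b^2 + 19.6166*b - 19.1675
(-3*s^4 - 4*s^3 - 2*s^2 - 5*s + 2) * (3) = -9*s^4 - 12*s^3 - 6*s^2 - 15*s + 6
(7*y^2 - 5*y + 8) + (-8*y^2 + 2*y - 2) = -y^2 - 3*y + 6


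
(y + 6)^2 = y^2 + 12*y + 36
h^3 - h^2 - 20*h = h*(h - 5)*(h + 4)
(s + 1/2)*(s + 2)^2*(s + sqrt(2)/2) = s^4 + sqrt(2)*s^3/2 + 9*s^3/2 + 9*sqrt(2)*s^2/4 + 6*s^2 + 2*s + 3*sqrt(2)*s + sqrt(2)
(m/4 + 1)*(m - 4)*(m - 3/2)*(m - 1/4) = m^4/4 - 7*m^3/16 - 125*m^2/32 + 7*m - 3/2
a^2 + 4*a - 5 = (a - 1)*(a + 5)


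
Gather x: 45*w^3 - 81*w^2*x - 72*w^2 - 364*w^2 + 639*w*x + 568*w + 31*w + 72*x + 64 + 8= 45*w^3 - 436*w^2 + 599*w + x*(-81*w^2 + 639*w + 72) + 72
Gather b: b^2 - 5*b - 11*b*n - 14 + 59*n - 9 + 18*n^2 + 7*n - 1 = b^2 + b*(-11*n - 5) + 18*n^2 + 66*n - 24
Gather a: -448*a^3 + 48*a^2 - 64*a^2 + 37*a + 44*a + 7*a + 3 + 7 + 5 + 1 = -448*a^3 - 16*a^2 + 88*a + 16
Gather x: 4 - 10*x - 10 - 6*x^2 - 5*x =-6*x^2 - 15*x - 6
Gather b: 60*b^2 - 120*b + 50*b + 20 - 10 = 60*b^2 - 70*b + 10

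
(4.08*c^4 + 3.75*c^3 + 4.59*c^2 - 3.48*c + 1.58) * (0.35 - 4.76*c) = -19.4208*c^5 - 16.422*c^4 - 20.5359*c^3 + 18.1713*c^2 - 8.7388*c + 0.553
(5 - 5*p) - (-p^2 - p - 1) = p^2 - 4*p + 6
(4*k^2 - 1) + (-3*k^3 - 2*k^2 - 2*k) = -3*k^3 + 2*k^2 - 2*k - 1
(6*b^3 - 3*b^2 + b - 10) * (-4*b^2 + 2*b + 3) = -24*b^5 + 24*b^4 + 8*b^3 + 33*b^2 - 17*b - 30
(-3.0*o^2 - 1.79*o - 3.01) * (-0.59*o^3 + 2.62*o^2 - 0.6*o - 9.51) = 1.77*o^5 - 6.8039*o^4 - 1.1139*o^3 + 21.7178*o^2 + 18.8289*o + 28.6251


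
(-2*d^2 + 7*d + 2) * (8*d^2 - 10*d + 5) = -16*d^4 + 76*d^3 - 64*d^2 + 15*d + 10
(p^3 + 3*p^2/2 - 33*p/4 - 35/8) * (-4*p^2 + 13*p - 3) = -4*p^5 + 7*p^4 + 99*p^3/2 - 377*p^2/4 - 257*p/8 + 105/8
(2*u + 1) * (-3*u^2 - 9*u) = -6*u^3 - 21*u^2 - 9*u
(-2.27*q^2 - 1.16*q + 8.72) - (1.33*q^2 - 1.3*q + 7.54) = -3.6*q^2 + 0.14*q + 1.18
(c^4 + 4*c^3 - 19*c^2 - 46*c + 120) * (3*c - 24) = 3*c^5 - 12*c^4 - 153*c^3 + 318*c^2 + 1464*c - 2880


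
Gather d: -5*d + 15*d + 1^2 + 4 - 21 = 10*d - 16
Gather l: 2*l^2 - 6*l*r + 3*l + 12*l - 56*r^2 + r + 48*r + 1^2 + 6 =2*l^2 + l*(15 - 6*r) - 56*r^2 + 49*r + 7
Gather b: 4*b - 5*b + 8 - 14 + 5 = -b - 1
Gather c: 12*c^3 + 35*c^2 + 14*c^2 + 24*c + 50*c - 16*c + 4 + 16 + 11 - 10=12*c^3 + 49*c^2 + 58*c + 21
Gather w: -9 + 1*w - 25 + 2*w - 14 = 3*w - 48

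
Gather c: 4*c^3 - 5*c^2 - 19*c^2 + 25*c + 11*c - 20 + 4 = 4*c^3 - 24*c^2 + 36*c - 16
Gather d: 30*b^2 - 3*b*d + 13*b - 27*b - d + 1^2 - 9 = 30*b^2 - 14*b + d*(-3*b - 1) - 8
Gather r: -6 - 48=-54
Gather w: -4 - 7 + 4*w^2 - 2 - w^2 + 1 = 3*w^2 - 12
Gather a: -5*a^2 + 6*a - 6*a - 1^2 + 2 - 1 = -5*a^2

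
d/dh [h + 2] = 1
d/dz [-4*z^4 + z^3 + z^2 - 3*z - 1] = -16*z^3 + 3*z^2 + 2*z - 3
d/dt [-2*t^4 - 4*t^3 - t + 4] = -8*t^3 - 12*t^2 - 1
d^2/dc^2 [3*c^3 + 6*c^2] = 18*c + 12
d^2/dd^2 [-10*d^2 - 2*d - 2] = -20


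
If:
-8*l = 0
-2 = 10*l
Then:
No Solution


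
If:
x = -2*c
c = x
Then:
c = 0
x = 0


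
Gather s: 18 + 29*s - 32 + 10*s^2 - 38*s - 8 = 10*s^2 - 9*s - 22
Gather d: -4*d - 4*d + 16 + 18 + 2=36 - 8*d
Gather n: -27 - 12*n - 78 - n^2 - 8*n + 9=-n^2 - 20*n - 96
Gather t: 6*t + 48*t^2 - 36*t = 48*t^2 - 30*t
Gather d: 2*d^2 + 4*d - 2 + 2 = 2*d^2 + 4*d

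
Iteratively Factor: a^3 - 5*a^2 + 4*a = (a - 4)*(a^2 - a) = a*(a - 4)*(a - 1)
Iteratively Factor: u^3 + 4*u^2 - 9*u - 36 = (u + 4)*(u^2 - 9) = (u - 3)*(u + 4)*(u + 3)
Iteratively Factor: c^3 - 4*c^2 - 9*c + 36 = (c - 3)*(c^2 - c - 12) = (c - 3)*(c + 3)*(c - 4)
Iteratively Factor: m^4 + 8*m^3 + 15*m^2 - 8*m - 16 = (m + 4)*(m^3 + 4*m^2 - m - 4) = (m + 4)^2*(m^2 - 1) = (m - 1)*(m + 4)^2*(m + 1)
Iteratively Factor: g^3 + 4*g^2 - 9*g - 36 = (g + 4)*(g^2 - 9) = (g + 3)*(g + 4)*(g - 3)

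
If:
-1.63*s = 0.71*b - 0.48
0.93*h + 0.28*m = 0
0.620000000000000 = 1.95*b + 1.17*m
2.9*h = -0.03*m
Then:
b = 0.32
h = 0.00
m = 0.00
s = 0.16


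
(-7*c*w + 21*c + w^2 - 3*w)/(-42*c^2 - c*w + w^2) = (w - 3)/(6*c + w)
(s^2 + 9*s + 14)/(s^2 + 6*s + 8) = (s + 7)/(s + 4)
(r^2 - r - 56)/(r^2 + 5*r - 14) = (r - 8)/(r - 2)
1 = 1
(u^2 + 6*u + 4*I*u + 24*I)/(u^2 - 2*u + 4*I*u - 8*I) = (u + 6)/(u - 2)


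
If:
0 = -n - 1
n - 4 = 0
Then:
No Solution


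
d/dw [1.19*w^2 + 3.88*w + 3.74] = 2.38*w + 3.88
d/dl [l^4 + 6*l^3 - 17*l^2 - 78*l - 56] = 4*l^3 + 18*l^2 - 34*l - 78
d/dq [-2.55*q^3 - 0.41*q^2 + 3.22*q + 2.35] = -7.65*q^2 - 0.82*q + 3.22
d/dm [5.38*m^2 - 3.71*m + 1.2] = 10.76*m - 3.71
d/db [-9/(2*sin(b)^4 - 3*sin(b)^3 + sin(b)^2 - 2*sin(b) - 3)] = 9*(8*sin(b)^3 - 9*sin(b)^2 + 2*sin(b) - 2)*cos(b)/(2*sin(b)^4 - 3*sin(b)^3 + sin(b)^2 - 2*sin(b) - 3)^2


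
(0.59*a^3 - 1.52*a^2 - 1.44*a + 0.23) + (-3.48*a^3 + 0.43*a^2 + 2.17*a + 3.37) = -2.89*a^3 - 1.09*a^2 + 0.73*a + 3.6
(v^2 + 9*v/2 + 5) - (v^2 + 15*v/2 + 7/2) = 3/2 - 3*v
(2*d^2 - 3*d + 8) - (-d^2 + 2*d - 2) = 3*d^2 - 5*d + 10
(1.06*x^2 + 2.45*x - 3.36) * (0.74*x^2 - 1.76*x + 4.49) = 0.7844*x^4 - 0.0526*x^3 - 2.039*x^2 + 16.9141*x - 15.0864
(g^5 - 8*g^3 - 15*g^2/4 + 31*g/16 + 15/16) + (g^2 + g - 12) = g^5 - 8*g^3 - 11*g^2/4 + 47*g/16 - 177/16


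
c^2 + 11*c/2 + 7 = (c + 2)*(c + 7/2)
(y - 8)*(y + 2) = y^2 - 6*y - 16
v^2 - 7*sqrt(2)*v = v*(v - 7*sqrt(2))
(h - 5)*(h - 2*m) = h^2 - 2*h*m - 5*h + 10*m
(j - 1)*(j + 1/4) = j^2 - 3*j/4 - 1/4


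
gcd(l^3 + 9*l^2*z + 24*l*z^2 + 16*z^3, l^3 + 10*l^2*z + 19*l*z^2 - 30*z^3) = 1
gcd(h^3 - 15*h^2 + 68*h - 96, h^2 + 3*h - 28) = h - 4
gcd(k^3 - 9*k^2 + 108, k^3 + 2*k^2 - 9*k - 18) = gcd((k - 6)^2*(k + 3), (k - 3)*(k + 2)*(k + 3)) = k + 3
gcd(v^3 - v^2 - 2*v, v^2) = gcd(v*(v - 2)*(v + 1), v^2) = v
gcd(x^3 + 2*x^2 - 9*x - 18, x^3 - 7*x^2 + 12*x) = x - 3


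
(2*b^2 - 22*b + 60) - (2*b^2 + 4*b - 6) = 66 - 26*b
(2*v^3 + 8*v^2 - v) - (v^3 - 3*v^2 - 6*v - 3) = v^3 + 11*v^2 + 5*v + 3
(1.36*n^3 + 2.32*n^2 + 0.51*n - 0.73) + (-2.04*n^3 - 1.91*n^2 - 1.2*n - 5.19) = -0.68*n^3 + 0.41*n^2 - 0.69*n - 5.92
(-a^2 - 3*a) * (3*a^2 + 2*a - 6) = -3*a^4 - 11*a^3 + 18*a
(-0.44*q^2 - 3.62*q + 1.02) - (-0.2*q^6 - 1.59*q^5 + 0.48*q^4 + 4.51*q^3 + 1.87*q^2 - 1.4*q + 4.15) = 0.2*q^6 + 1.59*q^5 - 0.48*q^4 - 4.51*q^3 - 2.31*q^2 - 2.22*q - 3.13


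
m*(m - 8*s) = m^2 - 8*m*s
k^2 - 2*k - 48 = (k - 8)*(k + 6)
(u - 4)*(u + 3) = u^2 - u - 12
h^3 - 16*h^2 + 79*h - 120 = (h - 8)*(h - 5)*(h - 3)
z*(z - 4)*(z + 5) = z^3 + z^2 - 20*z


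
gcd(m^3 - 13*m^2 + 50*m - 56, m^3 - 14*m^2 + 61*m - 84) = m^2 - 11*m + 28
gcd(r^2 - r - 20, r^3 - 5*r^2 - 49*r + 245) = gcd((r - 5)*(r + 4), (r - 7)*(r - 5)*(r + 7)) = r - 5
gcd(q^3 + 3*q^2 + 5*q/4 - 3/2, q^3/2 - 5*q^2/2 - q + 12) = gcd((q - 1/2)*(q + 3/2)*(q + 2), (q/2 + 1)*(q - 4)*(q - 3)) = q + 2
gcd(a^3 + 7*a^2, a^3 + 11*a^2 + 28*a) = a^2 + 7*a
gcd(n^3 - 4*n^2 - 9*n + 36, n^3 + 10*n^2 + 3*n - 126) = n - 3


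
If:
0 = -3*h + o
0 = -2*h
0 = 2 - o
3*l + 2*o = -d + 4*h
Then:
No Solution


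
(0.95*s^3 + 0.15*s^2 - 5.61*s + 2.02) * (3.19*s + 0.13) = 3.0305*s^4 + 0.602*s^3 - 17.8764*s^2 + 5.7145*s + 0.2626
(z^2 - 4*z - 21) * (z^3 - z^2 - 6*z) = z^5 - 5*z^4 - 23*z^3 + 45*z^2 + 126*z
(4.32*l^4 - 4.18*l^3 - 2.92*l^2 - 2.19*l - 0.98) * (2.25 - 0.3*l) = -1.296*l^5 + 10.974*l^4 - 8.529*l^3 - 5.913*l^2 - 4.6335*l - 2.205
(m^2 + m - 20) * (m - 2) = m^3 - m^2 - 22*m + 40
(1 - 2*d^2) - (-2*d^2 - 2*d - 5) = 2*d + 6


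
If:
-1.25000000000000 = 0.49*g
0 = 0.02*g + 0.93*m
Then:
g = -2.55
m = 0.05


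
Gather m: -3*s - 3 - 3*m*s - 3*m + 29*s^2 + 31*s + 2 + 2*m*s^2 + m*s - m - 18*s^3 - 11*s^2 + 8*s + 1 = m*(2*s^2 - 2*s - 4) - 18*s^3 + 18*s^2 + 36*s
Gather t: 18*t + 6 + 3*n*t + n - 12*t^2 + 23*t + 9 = n - 12*t^2 + t*(3*n + 41) + 15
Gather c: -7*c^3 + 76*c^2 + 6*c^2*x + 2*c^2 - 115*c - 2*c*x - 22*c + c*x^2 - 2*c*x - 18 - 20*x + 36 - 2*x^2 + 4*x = -7*c^3 + c^2*(6*x + 78) + c*(x^2 - 4*x - 137) - 2*x^2 - 16*x + 18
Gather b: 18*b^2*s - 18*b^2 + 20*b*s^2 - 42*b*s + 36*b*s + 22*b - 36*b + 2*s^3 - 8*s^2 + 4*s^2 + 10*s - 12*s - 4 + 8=b^2*(18*s - 18) + b*(20*s^2 - 6*s - 14) + 2*s^3 - 4*s^2 - 2*s + 4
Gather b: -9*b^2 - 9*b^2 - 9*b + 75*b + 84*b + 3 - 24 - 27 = -18*b^2 + 150*b - 48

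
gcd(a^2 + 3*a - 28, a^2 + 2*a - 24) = a - 4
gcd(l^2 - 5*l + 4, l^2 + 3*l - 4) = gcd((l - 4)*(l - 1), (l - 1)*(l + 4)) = l - 1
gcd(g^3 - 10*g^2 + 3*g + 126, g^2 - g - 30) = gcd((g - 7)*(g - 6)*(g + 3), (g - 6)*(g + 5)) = g - 6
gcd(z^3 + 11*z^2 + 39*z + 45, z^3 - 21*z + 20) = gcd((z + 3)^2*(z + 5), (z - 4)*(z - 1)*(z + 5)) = z + 5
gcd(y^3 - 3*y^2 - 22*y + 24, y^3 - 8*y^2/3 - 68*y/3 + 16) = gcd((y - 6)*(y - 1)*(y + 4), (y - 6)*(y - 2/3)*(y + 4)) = y^2 - 2*y - 24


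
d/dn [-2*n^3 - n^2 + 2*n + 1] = -6*n^2 - 2*n + 2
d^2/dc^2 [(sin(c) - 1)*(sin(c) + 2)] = -sin(c) + 2*cos(2*c)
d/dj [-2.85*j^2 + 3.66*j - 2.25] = 3.66 - 5.7*j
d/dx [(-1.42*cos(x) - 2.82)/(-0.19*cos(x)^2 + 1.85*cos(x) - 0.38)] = (0.2698*cos(x)^2 + 1.0716*cos(x) - 5.7566)*sin(x)/(0.0361*cos(x)^4 - 0.703*cos(x)^3 + 3.5669*cos(x)^2 - 1.406*cos(x) + 0.1444)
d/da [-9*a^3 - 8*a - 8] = -27*a^2 - 8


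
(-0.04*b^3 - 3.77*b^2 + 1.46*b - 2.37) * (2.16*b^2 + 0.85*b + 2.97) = -0.0864*b^5 - 8.1772*b^4 - 0.1697*b^3 - 15.0751*b^2 + 2.3217*b - 7.0389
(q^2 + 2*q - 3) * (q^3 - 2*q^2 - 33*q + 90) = q^5 - 40*q^3 + 30*q^2 + 279*q - 270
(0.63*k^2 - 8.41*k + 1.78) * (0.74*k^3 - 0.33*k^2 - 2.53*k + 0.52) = 0.4662*k^5 - 6.4313*k^4 + 2.4986*k^3 + 21.0175*k^2 - 8.8766*k + 0.9256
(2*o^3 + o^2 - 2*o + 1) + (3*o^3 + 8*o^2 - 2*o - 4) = 5*o^3 + 9*o^2 - 4*o - 3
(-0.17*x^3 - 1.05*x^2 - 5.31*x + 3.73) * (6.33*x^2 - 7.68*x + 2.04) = -1.0761*x^5 - 5.3409*x^4 - 25.8951*x^3 + 62.2497*x^2 - 39.4788*x + 7.6092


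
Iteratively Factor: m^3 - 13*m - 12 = (m + 1)*(m^2 - m - 12) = (m - 4)*(m + 1)*(m + 3)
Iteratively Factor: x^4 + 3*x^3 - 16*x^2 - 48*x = (x - 4)*(x^3 + 7*x^2 + 12*x) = (x - 4)*(x + 3)*(x^2 + 4*x) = (x - 4)*(x + 3)*(x + 4)*(x)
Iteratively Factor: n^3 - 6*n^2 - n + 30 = (n + 2)*(n^2 - 8*n + 15) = (n - 3)*(n + 2)*(n - 5)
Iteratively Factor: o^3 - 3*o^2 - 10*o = (o)*(o^2 - 3*o - 10) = o*(o + 2)*(o - 5)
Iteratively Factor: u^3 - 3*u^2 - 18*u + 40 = (u - 5)*(u^2 + 2*u - 8) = (u - 5)*(u - 2)*(u + 4)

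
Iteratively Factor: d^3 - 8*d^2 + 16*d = (d - 4)*(d^2 - 4*d) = (d - 4)^2*(d)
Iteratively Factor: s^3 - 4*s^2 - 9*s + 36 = (s + 3)*(s^2 - 7*s + 12) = (s - 3)*(s + 3)*(s - 4)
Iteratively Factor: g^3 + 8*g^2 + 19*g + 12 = (g + 4)*(g^2 + 4*g + 3) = (g + 1)*(g + 4)*(g + 3)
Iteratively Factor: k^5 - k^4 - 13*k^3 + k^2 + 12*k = (k + 1)*(k^4 - 2*k^3 - 11*k^2 + 12*k) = k*(k + 1)*(k^3 - 2*k^2 - 11*k + 12) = k*(k - 1)*(k + 1)*(k^2 - k - 12) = k*(k - 4)*(k - 1)*(k + 1)*(k + 3)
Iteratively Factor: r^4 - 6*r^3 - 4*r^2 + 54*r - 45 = (r - 1)*(r^3 - 5*r^2 - 9*r + 45) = (r - 5)*(r - 1)*(r^2 - 9) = (r - 5)*(r - 3)*(r - 1)*(r + 3)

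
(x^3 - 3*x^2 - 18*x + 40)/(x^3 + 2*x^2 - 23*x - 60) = (x - 2)/(x + 3)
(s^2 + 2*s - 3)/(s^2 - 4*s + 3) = (s + 3)/(s - 3)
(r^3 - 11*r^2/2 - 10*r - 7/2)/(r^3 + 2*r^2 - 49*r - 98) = (2*r^2 + 3*r + 1)/(2*(r^2 + 9*r + 14))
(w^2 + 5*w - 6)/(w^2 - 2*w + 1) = (w + 6)/(w - 1)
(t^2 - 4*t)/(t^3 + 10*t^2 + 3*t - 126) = t*(t - 4)/(t^3 + 10*t^2 + 3*t - 126)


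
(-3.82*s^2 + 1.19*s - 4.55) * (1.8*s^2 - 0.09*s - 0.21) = -6.876*s^4 + 2.4858*s^3 - 7.4949*s^2 + 0.1596*s + 0.9555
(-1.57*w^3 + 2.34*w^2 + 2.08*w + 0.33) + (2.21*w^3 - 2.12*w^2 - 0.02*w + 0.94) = 0.64*w^3 + 0.22*w^2 + 2.06*w + 1.27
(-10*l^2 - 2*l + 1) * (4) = -40*l^2 - 8*l + 4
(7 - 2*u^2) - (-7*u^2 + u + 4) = 5*u^2 - u + 3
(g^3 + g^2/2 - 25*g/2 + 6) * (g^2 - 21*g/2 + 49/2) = g^5 - 10*g^4 + 27*g^3/4 + 299*g^2/2 - 1477*g/4 + 147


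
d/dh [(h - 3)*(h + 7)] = 2*h + 4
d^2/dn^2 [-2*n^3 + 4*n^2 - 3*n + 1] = 8 - 12*n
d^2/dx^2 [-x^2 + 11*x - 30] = -2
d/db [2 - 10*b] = -10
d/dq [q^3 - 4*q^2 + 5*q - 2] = 3*q^2 - 8*q + 5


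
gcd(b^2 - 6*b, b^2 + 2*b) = b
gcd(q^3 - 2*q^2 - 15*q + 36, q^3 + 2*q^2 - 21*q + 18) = q - 3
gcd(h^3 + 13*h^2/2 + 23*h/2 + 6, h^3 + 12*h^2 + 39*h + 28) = h^2 + 5*h + 4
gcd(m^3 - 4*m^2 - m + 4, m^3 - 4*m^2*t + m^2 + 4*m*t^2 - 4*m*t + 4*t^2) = m + 1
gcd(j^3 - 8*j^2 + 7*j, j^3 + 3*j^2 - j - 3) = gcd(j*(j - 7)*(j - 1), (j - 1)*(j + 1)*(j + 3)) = j - 1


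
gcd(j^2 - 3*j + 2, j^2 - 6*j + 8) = j - 2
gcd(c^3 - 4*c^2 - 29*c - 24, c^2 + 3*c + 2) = c + 1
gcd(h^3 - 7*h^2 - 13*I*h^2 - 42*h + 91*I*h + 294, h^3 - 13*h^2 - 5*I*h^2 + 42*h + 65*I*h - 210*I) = h - 7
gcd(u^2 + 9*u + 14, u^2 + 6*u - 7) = u + 7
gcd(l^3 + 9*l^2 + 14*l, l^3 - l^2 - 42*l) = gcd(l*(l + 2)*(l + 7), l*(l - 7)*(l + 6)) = l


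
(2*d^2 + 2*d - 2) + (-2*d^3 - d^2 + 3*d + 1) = -2*d^3 + d^2 + 5*d - 1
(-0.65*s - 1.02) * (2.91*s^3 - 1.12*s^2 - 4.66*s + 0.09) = -1.8915*s^4 - 2.2402*s^3 + 4.1714*s^2 + 4.6947*s - 0.0918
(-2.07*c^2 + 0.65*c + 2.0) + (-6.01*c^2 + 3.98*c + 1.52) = -8.08*c^2 + 4.63*c + 3.52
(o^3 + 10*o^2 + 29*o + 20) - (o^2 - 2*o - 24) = o^3 + 9*o^2 + 31*o + 44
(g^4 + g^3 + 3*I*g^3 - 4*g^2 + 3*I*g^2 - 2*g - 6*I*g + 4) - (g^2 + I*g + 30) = g^4 + g^3 + 3*I*g^3 - 5*g^2 + 3*I*g^2 - 2*g - 7*I*g - 26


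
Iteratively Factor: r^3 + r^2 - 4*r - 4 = (r + 2)*(r^2 - r - 2) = (r + 1)*(r + 2)*(r - 2)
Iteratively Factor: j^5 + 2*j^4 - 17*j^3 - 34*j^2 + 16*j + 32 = (j + 1)*(j^4 + j^3 - 18*j^2 - 16*j + 32) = (j + 1)*(j + 2)*(j^3 - j^2 - 16*j + 16) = (j + 1)*(j + 2)*(j + 4)*(j^2 - 5*j + 4) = (j - 4)*(j + 1)*(j + 2)*(j + 4)*(j - 1)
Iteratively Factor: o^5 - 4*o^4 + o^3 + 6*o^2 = (o + 1)*(o^4 - 5*o^3 + 6*o^2) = o*(o + 1)*(o^3 - 5*o^2 + 6*o) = o*(o - 2)*(o + 1)*(o^2 - 3*o) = o^2*(o - 2)*(o + 1)*(o - 3)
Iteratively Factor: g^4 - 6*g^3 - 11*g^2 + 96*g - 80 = (g + 4)*(g^3 - 10*g^2 + 29*g - 20) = (g - 5)*(g + 4)*(g^2 - 5*g + 4) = (g - 5)*(g - 1)*(g + 4)*(g - 4)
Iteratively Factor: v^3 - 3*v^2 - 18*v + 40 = (v + 4)*(v^2 - 7*v + 10) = (v - 2)*(v + 4)*(v - 5)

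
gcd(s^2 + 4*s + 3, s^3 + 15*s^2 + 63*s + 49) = s + 1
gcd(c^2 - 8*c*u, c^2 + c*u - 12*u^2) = 1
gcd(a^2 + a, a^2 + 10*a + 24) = 1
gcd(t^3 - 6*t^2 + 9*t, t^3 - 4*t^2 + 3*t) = t^2 - 3*t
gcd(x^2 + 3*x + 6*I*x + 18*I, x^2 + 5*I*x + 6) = x + 6*I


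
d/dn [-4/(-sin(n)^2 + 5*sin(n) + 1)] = 4*(5 - 2*sin(n))*cos(n)/(5*sin(n) + cos(n)^2)^2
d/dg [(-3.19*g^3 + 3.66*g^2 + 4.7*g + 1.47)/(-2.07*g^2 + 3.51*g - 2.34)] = (6.6033*g^4 - 22.3938*g^3 + 44.9694*g^2 - 11.043*g - 16.1577)/(4.2849*g^4 - 14.5314*g^3 + 22.0077*g^2 - 16.4268*g + 5.4756)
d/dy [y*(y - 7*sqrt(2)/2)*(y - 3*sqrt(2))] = 3*y^2 - 13*sqrt(2)*y + 21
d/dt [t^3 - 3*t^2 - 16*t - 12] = 3*t^2 - 6*t - 16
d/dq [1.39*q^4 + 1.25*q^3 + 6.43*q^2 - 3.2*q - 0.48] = 5.56*q^3 + 3.75*q^2 + 12.86*q - 3.2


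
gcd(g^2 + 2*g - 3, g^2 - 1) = g - 1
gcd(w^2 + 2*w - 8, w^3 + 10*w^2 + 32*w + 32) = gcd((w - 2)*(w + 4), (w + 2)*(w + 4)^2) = w + 4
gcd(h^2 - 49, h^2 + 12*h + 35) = h + 7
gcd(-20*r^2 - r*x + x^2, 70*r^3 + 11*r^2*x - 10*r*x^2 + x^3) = -5*r + x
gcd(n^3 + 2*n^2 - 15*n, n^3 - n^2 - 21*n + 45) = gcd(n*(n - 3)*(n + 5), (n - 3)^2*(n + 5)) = n^2 + 2*n - 15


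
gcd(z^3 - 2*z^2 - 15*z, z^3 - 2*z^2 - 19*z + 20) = z - 5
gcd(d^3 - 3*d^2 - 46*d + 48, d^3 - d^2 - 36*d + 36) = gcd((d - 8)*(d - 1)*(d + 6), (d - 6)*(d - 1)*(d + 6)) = d^2 + 5*d - 6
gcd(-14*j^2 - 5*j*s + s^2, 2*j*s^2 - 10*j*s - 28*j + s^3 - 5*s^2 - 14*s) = 2*j + s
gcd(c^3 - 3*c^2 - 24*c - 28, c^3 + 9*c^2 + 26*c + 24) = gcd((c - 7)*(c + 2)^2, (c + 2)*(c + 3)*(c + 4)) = c + 2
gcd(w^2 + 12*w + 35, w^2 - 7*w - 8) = 1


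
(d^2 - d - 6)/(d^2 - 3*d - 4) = (-d^2 + d + 6)/(-d^2 + 3*d + 4)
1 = 1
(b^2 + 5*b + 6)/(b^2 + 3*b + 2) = (b + 3)/(b + 1)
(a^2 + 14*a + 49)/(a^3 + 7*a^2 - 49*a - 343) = 1/(a - 7)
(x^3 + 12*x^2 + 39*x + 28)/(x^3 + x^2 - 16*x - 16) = (x + 7)/(x - 4)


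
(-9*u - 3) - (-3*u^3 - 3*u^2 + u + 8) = 3*u^3 + 3*u^2 - 10*u - 11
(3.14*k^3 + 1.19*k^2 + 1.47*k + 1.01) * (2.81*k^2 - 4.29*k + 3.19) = 8.8234*k^5 - 10.1267*k^4 + 9.0422*k^3 + 0.3279*k^2 + 0.3564*k + 3.2219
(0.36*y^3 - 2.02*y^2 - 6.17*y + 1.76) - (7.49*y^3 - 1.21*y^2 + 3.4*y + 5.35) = -7.13*y^3 - 0.81*y^2 - 9.57*y - 3.59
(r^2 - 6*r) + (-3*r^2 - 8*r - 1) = -2*r^2 - 14*r - 1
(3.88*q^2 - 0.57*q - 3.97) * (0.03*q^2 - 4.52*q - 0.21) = 0.1164*q^4 - 17.5547*q^3 + 1.6425*q^2 + 18.0641*q + 0.8337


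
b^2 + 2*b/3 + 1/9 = (b + 1/3)^2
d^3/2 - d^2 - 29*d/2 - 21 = (d/2 + 1)*(d - 7)*(d + 3)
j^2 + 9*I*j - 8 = (j + I)*(j + 8*I)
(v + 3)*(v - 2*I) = v^2 + 3*v - 2*I*v - 6*I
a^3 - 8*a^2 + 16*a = a*(a - 4)^2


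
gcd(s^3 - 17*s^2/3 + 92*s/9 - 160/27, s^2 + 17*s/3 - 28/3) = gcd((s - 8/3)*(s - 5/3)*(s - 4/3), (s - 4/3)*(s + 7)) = s - 4/3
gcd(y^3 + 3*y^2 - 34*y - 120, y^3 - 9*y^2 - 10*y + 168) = y^2 - 2*y - 24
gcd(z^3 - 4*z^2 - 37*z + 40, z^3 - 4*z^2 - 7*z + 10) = z - 1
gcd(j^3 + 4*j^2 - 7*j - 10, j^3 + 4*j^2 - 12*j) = j - 2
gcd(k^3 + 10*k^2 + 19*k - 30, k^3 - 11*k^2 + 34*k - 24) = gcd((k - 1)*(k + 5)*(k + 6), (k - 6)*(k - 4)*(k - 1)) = k - 1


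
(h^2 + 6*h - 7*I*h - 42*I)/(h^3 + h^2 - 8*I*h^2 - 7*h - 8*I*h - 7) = (h + 6)/(h^2 + h*(1 - I) - I)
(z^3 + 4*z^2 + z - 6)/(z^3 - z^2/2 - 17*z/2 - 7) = 2*(z^2 + 2*z - 3)/(2*z^2 - 5*z - 7)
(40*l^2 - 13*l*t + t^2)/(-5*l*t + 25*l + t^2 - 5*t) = (-8*l + t)/(t - 5)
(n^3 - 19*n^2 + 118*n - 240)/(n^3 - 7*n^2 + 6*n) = (n^2 - 13*n + 40)/(n*(n - 1))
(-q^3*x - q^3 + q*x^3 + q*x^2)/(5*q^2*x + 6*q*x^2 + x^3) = q*(-q*x - q + x^2 + x)/(x*(5*q + x))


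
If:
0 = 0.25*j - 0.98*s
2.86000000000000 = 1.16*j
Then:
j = 2.47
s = 0.63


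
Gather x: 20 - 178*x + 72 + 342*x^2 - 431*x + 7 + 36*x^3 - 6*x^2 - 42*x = 36*x^3 + 336*x^2 - 651*x + 99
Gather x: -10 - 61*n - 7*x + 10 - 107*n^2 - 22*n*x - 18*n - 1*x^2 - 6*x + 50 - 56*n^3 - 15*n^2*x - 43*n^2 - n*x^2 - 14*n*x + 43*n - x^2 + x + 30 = -56*n^3 - 150*n^2 - 36*n + x^2*(-n - 2) + x*(-15*n^2 - 36*n - 12) + 80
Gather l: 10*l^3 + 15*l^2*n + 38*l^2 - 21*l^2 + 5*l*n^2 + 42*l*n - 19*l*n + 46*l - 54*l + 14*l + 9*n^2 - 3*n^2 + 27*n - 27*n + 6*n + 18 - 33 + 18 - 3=10*l^3 + l^2*(15*n + 17) + l*(5*n^2 + 23*n + 6) + 6*n^2 + 6*n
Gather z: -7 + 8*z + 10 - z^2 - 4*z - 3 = -z^2 + 4*z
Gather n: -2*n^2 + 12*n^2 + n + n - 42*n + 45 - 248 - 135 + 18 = 10*n^2 - 40*n - 320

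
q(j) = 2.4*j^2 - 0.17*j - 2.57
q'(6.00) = 28.63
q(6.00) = 82.81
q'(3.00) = 14.23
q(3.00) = 18.52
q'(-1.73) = -8.47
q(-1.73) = 4.91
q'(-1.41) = -6.94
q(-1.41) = 2.44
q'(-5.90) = -28.49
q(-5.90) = 81.98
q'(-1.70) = -8.33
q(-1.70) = 4.66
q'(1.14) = 5.30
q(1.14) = 0.36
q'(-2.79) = -13.56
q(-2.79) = 16.59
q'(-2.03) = -9.91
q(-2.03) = 7.67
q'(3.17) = 15.05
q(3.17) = 21.01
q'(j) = 4.8*j - 0.17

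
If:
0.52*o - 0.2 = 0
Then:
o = 0.38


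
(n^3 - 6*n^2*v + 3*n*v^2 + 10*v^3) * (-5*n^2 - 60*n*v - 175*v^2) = -5*n^5 - 30*n^4*v + 170*n^3*v^2 + 820*n^2*v^3 - 1125*n*v^4 - 1750*v^5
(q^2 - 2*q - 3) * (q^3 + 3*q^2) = q^5 + q^4 - 9*q^3 - 9*q^2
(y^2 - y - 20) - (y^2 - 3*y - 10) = 2*y - 10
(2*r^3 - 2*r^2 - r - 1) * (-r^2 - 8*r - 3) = -2*r^5 - 14*r^4 + 11*r^3 + 15*r^2 + 11*r + 3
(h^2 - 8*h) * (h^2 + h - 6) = h^4 - 7*h^3 - 14*h^2 + 48*h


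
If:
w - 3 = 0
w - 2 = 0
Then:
No Solution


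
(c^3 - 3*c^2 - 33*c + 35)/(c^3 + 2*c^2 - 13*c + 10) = (c - 7)/(c - 2)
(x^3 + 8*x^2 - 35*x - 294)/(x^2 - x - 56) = (x^2 + x - 42)/(x - 8)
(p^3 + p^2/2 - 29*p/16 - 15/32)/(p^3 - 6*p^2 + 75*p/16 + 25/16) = (p + 3/2)/(p - 5)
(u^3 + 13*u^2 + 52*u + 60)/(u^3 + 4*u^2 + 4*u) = (u^2 + 11*u + 30)/(u*(u + 2))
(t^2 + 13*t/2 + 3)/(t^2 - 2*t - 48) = (t + 1/2)/(t - 8)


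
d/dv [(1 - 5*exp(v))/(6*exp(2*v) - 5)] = (30*exp(2*v) - 12*exp(v) + 25)*exp(v)/(36*exp(4*v) - 60*exp(2*v) + 25)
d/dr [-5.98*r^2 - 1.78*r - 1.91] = -11.96*r - 1.78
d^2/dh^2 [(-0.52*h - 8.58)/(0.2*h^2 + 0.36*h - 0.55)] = (-(0.4*h + 0.36)*(0.52*h + 8.58)*(0.8*h + 0.72) + (0.624*h + 3.8064)*(0.2*h^2 + 0.36*h - 0.55))/(0.2*h^2 + 0.36*h - 0.55)^3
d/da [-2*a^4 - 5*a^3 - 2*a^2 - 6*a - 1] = -8*a^3 - 15*a^2 - 4*a - 6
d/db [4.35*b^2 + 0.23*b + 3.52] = 8.7*b + 0.23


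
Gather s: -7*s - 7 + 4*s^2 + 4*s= 4*s^2 - 3*s - 7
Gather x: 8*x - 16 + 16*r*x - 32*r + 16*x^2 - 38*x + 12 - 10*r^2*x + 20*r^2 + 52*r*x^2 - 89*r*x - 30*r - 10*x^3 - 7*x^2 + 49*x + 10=20*r^2 - 62*r - 10*x^3 + x^2*(52*r + 9) + x*(-10*r^2 - 73*r + 19) + 6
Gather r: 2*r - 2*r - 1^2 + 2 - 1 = 0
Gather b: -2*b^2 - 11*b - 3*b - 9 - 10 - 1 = -2*b^2 - 14*b - 20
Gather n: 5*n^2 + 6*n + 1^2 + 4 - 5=5*n^2 + 6*n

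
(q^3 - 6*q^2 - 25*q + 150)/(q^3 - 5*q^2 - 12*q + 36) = (q^2 - 25)/(q^2 + q - 6)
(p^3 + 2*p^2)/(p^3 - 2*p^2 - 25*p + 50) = p^2*(p + 2)/(p^3 - 2*p^2 - 25*p + 50)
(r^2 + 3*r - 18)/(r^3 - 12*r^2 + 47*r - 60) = (r + 6)/(r^2 - 9*r + 20)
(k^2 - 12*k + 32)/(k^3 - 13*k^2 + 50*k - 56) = (k - 8)/(k^2 - 9*k + 14)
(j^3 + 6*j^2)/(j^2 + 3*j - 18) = j^2/(j - 3)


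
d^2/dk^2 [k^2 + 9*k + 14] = 2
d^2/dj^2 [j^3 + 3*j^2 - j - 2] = 6*j + 6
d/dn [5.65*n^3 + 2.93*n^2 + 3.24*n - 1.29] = 16.95*n^2 + 5.86*n + 3.24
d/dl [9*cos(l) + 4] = -9*sin(l)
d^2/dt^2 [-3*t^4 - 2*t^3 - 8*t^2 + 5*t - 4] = -36*t^2 - 12*t - 16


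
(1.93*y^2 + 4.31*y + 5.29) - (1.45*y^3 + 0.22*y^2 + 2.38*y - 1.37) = -1.45*y^3 + 1.71*y^2 + 1.93*y + 6.66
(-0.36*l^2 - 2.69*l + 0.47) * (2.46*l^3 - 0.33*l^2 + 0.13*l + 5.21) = -0.8856*l^5 - 6.4986*l^4 + 1.9971*l^3 - 2.3804*l^2 - 13.9538*l + 2.4487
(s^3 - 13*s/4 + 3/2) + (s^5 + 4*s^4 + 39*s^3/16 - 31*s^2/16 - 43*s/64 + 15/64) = s^5 + 4*s^4 + 55*s^3/16 - 31*s^2/16 - 251*s/64 + 111/64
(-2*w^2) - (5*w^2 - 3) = 3 - 7*w^2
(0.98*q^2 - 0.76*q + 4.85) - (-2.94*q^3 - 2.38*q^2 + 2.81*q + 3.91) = 2.94*q^3 + 3.36*q^2 - 3.57*q + 0.94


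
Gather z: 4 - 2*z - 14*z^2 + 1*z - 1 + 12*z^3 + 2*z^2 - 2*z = 12*z^3 - 12*z^2 - 3*z + 3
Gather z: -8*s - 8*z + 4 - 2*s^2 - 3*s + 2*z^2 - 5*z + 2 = -2*s^2 - 11*s + 2*z^2 - 13*z + 6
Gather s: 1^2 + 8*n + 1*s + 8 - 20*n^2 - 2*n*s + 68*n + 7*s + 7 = -20*n^2 + 76*n + s*(8 - 2*n) + 16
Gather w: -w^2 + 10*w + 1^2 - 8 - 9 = -w^2 + 10*w - 16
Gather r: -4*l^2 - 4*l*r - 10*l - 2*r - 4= -4*l^2 - 10*l + r*(-4*l - 2) - 4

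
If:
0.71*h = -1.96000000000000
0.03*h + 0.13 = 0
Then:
No Solution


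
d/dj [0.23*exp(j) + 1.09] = 0.23*exp(j)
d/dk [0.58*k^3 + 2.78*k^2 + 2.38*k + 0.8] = 1.74*k^2 + 5.56*k + 2.38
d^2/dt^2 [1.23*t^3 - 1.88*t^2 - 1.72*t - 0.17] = 7.38*t - 3.76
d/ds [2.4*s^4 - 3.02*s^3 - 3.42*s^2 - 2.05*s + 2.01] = 9.6*s^3 - 9.06*s^2 - 6.84*s - 2.05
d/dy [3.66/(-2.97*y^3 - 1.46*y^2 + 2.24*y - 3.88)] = (32.6106*y^2 + 10.6872*y - 8.1984)/(2.97*y^3 + 1.46*y^2 - 2.24*y + 3.88)^2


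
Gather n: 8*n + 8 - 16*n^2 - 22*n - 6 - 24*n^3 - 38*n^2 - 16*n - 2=-24*n^3 - 54*n^2 - 30*n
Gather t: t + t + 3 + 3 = 2*t + 6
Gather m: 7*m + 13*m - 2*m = 18*m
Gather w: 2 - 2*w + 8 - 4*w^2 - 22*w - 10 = -4*w^2 - 24*w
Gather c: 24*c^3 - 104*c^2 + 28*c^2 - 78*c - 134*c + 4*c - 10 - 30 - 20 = 24*c^3 - 76*c^2 - 208*c - 60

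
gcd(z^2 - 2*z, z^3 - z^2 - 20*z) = z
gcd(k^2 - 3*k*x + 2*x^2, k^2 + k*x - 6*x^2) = -k + 2*x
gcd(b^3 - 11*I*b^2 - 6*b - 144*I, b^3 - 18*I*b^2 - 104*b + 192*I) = b^2 - 14*I*b - 48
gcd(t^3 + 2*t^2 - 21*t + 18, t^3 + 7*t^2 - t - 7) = t - 1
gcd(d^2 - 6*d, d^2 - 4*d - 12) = d - 6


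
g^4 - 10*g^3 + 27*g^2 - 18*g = g*(g - 6)*(g - 3)*(g - 1)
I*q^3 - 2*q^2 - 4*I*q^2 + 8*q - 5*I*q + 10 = (q - 5)*(q + 2*I)*(I*q + I)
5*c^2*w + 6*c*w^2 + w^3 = w*(c + w)*(5*c + w)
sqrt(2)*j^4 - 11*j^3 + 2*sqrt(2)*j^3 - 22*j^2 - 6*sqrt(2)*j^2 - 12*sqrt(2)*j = j*(j + 2)*(j - 6*sqrt(2))*(sqrt(2)*j + 1)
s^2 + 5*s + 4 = (s + 1)*(s + 4)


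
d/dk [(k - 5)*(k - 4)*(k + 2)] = 3*k^2 - 14*k + 2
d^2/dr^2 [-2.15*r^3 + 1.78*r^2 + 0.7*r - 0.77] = 3.56 - 12.9*r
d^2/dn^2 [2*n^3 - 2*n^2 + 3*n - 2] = 12*n - 4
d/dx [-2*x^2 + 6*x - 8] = 6 - 4*x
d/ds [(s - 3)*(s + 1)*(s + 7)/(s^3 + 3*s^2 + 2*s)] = 2*(-s^2 + 21*s + 21)/(s^2*(s^2 + 4*s + 4))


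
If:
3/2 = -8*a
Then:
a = -3/16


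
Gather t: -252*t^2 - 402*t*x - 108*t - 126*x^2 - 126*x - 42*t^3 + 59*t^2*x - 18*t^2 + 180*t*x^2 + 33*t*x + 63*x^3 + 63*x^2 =-42*t^3 + t^2*(59*x - 270) + t*(180*x^2 - 369*x - 108) + 63*x^3 - 63*x^2 - 126*x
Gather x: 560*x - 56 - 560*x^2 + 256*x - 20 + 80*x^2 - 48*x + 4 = -480*x^2 + 768*x - 72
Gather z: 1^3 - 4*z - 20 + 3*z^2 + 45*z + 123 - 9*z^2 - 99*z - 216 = -6*z^2 - 58*z - 112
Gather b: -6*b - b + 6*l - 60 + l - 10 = -7*b + 7*l - 70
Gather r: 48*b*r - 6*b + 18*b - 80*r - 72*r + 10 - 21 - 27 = 12*b + r*(48*b - 152) - 38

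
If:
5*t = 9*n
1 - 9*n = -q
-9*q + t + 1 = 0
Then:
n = 25/198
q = 3/22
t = 5/22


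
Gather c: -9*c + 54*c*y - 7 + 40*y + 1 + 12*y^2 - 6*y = c*(54*y - 9) + 12*y^2 + 34*y - 6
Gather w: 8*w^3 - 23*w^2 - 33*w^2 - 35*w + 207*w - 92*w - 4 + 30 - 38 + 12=8*w^3 - 56*w^2 + 80*w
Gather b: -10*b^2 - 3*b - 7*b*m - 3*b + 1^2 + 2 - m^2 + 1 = -10*b^2 + b*(-7*m - 6) - m^2 + 4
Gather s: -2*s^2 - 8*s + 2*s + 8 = -2*s^2 - 6*s + 8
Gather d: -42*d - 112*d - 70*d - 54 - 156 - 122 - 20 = -224*d - 352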